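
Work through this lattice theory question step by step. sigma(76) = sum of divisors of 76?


sigma(n) = sum of divisors.
Divisors of 76: [1, 2, 4, 19, 38, 76]
Sum = 140


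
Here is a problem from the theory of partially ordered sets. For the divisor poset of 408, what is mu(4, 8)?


In a divisor lattice, mu(a,b) = mu(b/a) where mu is the classical Mobius function.
b/a = 8/4 = 2
Prime factorization of 2: primes [2]
2 is squarefree with 1 prime factor(s), so mu(2) = (-1)^1 = -1


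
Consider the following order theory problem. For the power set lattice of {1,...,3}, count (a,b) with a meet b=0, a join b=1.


Complement pair (a,b): a meet b = bottom, a join b = top.
Here: A intersect B = {} and A union B = {1,...,3}.
Pairs found: ({},{1,2,3}), ({1},{2,3}), ({2},{1,3}), ({3},{1,2}), ... (4 more)
Total ordered pairs: 8


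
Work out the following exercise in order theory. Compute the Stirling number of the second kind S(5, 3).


S(n,k) = k*S(n-1,k) + S(n-1,k-1).
S(4,3) = 6, S(4,2) = 7
S(5,3) = 3*6 + 7 = 18 + 7
S(5,3) = 25


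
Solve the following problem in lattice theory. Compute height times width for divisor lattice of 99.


Height = length of longest chain minus 1; width = size of largest antichain.
A maximum chain: 1 | 11 | 33 | 99  (height 3).
A maximum antichain: {3, 11}  (width 2).
Product = 3 * 2 = 6


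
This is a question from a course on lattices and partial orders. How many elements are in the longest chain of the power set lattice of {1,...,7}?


A chain is a totally ordered subset; we count the number of elements in a maximum chain.
Compute, for each element x, the size of the longest chain ending at x:
  {}: 1
  {1}: 2
  {2}: 2
  {3}: 2
  {4}: 2
  {5}: 2
  ...
A maximum chain: {} < {1} < {1,2} < {1,2,3} < {1,2,3,4} < {1,2,3,4,5} < {1,2,3,4,5,6} < {1,2,3,4,5,6,7}
Number of elements in the longest chain: 8


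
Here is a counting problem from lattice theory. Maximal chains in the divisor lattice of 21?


A maximal chain goes from the minimum element to a maximal element via cover relations.
Counting all min-to-max paths in the cover graph.
Total maximal chains: 2


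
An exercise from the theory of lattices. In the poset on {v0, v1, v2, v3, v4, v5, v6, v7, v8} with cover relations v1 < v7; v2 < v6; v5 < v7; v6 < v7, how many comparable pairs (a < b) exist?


A comparable pair {a,b} has a < b or b < a in the order.
Count unordered pairs where one element is strictly below the other.
Examples: {v1,v7}, {v2,v6}, {v2,v7}, {v5,v7}, ...
Total comparable pairs: 5


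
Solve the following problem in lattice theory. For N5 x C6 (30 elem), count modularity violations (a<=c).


Modular law: if a <= c then a v (b ^ c) = (a v b) ^ c.
Check all triples (a,b,c) with a <= c among 30 elements.
  e.g. a=(a,0), b=(c,0), c=(b,0): lhs=(a,0) != rhs=(b,0)
  e.g. a=(a,0), b=(c,1), c=(b,0): lhs=(a,0) != rhs=(b,0)
Total violating triples: 126


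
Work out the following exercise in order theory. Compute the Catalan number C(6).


C(n) = C(2n, n) / (n+1).
C(12, 6) = 924
C(6) = 924 / 7 = 132


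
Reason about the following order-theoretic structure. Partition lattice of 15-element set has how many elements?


B(n) = number of set partitions of an n-element set.
B(n) satisfies the recurrence: B(n+1) = sum_k C(n,k)*B(k).
B(15) = 1382958545


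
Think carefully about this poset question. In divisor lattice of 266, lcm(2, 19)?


Join=lcm.
gcd(2,19)=1
lcm=38


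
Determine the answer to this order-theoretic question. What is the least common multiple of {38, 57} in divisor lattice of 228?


In a divisor lattice, join = lcm (least common multiple).
Compute lcm iteratively: start with first element, then lcm(current, next).
Elements: [38, 57]
lcm(38,57) = 114
Final lcm = 114


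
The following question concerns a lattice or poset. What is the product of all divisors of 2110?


Divisors of 2110: [1, 2, 5, 10, 211, 422, 1055, 2110]
Product = n^(d(n)/2) = 2110^(8/2)
Product = 19821194410000


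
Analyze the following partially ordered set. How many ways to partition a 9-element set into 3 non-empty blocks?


S(n,k) = k*S(n-1,k) + S(n-1,k-1).
S(8,3) = 966, S(8,2) = 127
S(9,3) = 3*966 + 127 = 2898 + 127
S(9,3) = 3025


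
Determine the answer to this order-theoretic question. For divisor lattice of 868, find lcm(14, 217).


In a divisor lattice, join = lcm (least common multiple).
Compute lcm iteratively: start with first element, then lcm(current, next).
Elements: [14, 217]
lcm(14,217) = 434
Final lcm = 434


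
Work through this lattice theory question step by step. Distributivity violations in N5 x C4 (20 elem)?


Distributive law: a ^ (b v c) = (a ^ b) v (a ^ c).
Check all 20^3 = 8000 ordered triples (a,b,c).
  e.g. a=(b,0), b=(a,0), c=(c,0): lhs=(b,0) != rhs=(a,0)
  e.g. a=(b,0), b=(a,0), c=(c,1): lhs=(b,0) != rhs=(a,0)
Total violating triples: 128


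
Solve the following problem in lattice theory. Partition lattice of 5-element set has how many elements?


B(n) = number of set partitions of an n-element set.
B(n) satisfies the recurrence: B(n+1) = sum_k C(n,k)*B(k).
B(5) = 52


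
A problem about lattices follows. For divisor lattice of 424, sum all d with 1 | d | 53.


Interval [1,53] in divisors of 424: [1, 53]
Sum = 54


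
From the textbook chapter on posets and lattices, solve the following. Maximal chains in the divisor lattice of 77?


A maximal chain goes from the minimum element to a maximal element via cover relations.
Counting all min-to-max paths in the cover graph.
Total maximal chains: 2


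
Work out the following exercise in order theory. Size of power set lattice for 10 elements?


Power set = 2^n.
2^10 = 1024


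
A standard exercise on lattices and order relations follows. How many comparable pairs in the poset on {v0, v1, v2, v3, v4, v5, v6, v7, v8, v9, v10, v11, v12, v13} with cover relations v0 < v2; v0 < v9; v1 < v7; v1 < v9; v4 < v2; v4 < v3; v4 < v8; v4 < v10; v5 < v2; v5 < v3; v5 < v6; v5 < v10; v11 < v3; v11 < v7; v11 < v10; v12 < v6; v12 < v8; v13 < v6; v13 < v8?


A comparable pair {a,b} has a < b or b < a in the order.
Count unordered pairs where one element is strictly below the other.
Examples: {v0,v2}, {v0,v9}, {v1,v7}, {v1,v9}, ...
Total comparable pairs: 19


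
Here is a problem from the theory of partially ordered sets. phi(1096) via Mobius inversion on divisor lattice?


phi(n) = n * prod_{p|n} (1 - 1/p).
Prime divisors of 1096: [2, 137]
phi(1096) = 1096 * (1 - 1/2) * (1 - 1/137)
phi(1096) = 544


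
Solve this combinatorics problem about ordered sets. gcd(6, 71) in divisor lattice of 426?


Meet=gcd.
gcd(6,71)=1


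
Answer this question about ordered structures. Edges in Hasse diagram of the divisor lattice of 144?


A cover relation a -< b holds when a < b with no c strictly between.
Cover relations:
  1 -< 2
  1 -< 3
  2 -< 4
  2 -< 6
  3 -< 6
  3 -< 9
  4 -< 8
  4 -< 12
  ...14 more
Total: 22


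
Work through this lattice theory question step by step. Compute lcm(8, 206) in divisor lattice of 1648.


In a divisor lattice, join = lcm (least common multiple).
gcd(8,206) = 2
lcm(8,206) = 8*206/gcd = 1648/2 = 824


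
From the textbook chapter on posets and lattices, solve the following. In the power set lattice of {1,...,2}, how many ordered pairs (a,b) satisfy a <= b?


The order relation is {(a,b) : a <= b}, reflexive so it includes (a,a).
Examples: ({},{}), ({},{1,2}), ({},{1}), ({},{2}), ({1,2},{1,2}), ...
Total ordered pairs: 9


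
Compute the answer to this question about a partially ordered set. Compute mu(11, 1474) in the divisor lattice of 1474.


In a divisor lattice, mu(a,b) = mu(b/a) where mu is the classical Mobius function.
b/a = 1474/11 = 134
Prime factorization of 134: primes [2, 67]
134 is squarefree with 2 prime factor(s), so mu(134) = (-1)^2 = 1


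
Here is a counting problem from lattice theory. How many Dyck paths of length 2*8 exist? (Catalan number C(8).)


C(n) = C(2n, n) / (n+1).
C(16, 8) = 12870
C(8) = 12870 / 9 = 1430


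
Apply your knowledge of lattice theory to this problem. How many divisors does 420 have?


Divisors of 420: [1, 2, 3, 4, 5, 6, 7, 10, 12, 14, 15, 20, 21, 28, 30, 35, 42, 60, 70, 84, 105, 140, 210, 420]
Count: 24


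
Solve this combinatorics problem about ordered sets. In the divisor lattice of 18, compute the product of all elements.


Divisors of 18: [1, 2, 3, 6, 9, 18]
Product = n^(d(n)/2) = 18^(6/2)
Product = 5832


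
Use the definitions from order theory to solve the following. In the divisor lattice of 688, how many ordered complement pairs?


Complement pair (a,b): a meet b = bottom, a join b = top.
Here: gcd(a,b)=1 and lcm(a,b)=688, i.e. a*b=688 with a,b coprime.
Pairs found: (1,688), (16,43), (43,16), (688,1)
Total ordered pairs: 4


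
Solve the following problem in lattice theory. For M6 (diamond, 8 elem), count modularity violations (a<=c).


Modular law: if a <= c then a v (b ^ c) = (a v b) ^ c.
Check all triples (a,b,c) with a <= c among 8 elements.
This lattice is modular (diamonds M_m and their chain-products are modular).
Total violating triples: 0


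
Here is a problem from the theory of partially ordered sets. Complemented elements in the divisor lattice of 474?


An element a is complemented if some b has a meet b = bottom, a join b = top.
a is complemented iff gcd(a, n/a)=1, i.e. a is a unitary divisor of 474.
Complemented elements: 1, 2, 3, 6, 79, 158, ... (2 more)
Count: 8


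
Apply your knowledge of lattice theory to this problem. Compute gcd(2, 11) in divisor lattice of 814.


In a divisor lattice, meet = gcd (greatest common divisor).
By Euclidean algorithm or factoring: gcd(2,11) = 1


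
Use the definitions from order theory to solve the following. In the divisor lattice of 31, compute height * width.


Height = length of longest chain minus 1; width = size of largest antichain.
A maximum chain: 1 | 31  (height 1).
A maximum antichain: {1}  (width 1).
Product = 1 * 1 = 1


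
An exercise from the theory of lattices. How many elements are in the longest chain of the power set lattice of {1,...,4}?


A chain is a totally ordered subset; we count the number of elements in a maximum chain.
Compute, for each element x, the size of the longest chain ending at x:
  {}: 1
  {1}: 2
  {2}: 2
  {3}: 2
  {4}: 2
  {1,2}: 3
  ...
A maximum chain: {} < {1} < {1,2} < {1,2,3} < {1,2,3,4}
Number of elements in the longest chain: 5


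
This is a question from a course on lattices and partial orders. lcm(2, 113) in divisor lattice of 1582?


Join=lcm.
gcd(2,113)=1
lcm=226


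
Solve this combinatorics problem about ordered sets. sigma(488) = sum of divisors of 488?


sigma(n) = sum of divisors.
Divisors of 488: [1, 2, 4, 8, 61, 122, 244, 488]
Sum = 930


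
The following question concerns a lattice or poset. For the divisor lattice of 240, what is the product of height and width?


Height = length of longest chain minus 1; width = size of largest antichain.
A maximum chain: 1 | 5 | 15 | 30 | 60 | 120 | 240  (height 6).
A maximum antichain: {4, 6, 10, 15}  (width 4).
Product = 6 * 4 = 24


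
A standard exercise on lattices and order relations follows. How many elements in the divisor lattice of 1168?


Divisors of 1168: [1, 2, 4, 8, 16, 73, 146, 292, 584, 1168]
Count: 10


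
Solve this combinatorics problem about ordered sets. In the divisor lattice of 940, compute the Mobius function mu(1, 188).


In a divisor lattice, mu(a,b) = mu(b/a) where mu is the classical Mobius function.
b/a = 188/1 = 188
Prime factorization of 188: primes [2, 47]
188 is not squarefree, so mu(188) = 0


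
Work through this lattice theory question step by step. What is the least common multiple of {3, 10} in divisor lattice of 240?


In a divisor lattice, join = lcm (least common multiple).
Compute lcm iteratively: start with first element, then lcm(current, next).
Elements: [3, 10]
lcm(3,10) = 30
Final lcm = 30


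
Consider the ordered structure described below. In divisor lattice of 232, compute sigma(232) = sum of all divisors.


sigma(n) = sum of divisors.
Divisors of 232: [1, 2, 4, 8, 29, 58, 116, 232]
Sum = 450


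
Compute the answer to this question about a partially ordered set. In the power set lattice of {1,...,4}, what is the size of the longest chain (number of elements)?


A chain is a totally ordered subset; we count the number of elements in a maximum chain.
Compute, for each element x, the size of the longest chain ending at x:
  {}: 1
  {1}: 2
  {2}: 2
  {3}: 2
  {4}: 2
  {1,2}: 3
  ...
A maximum chain: {} < {1} < {1,2} < {1,2,3} < {1,2,3,4}
Number of elements in the longest chain: 5


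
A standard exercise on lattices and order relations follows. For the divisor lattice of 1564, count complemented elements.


An element a is complemented if some b has a meet b = bottom, a join b = top.
a is complemented iff gcd(a, n/a)=1, i.e. a is a unitary divisor of 1564.
Complemented elements: 1, 4, 17, 23, 68, 92, ... (2 more)
Count: 8


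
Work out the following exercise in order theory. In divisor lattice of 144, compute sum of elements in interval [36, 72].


Interval [36,72] in divisors of 144: [36, 72]
Sum = 108


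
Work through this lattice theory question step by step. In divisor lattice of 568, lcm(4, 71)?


Join=lcm.
gcd(4,71)=1
lcm=284


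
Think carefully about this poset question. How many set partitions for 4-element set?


B(n) = number of set partitions of an n-element set.
B(n) satisfies the recurrence: B(n+1) = sum_k C(n,k)*B(k).
B(4) = 15


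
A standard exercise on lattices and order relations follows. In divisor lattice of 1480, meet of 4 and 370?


In a divisor lattice, meet = gcd (greatest common divisor).
By Euclidean algorithm or factoring: gcd(4,370) = 2


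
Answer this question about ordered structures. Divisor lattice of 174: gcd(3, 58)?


Meet=gcd.
gcd(3,58)=1


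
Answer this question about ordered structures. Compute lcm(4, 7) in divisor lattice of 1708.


In a divisor lattice, join = lcm (least common multiple).
gcd(4,7) = 1
lcm(4,7) = 4*7/gcd = 28/1 = 28


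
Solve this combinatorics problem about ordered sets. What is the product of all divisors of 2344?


Divisors of 2344: [1, 2, 4, 8, 293, 586, 1172, 2344]
Product = n^(d(n)/2) = 2344^(8/2)
Product = 30187728080896


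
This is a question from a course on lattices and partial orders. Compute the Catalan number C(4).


C(n) = C(2n, n) / (n+1).
C(8, 4) = 70
C(4) = 70 / 5 = 14


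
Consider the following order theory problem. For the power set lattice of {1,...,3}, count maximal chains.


A maximal chain goes from the minimum element to a maximal element via cover relations.
Counting all min-to-max paths in the cover graph.
Total maximal chains: 6


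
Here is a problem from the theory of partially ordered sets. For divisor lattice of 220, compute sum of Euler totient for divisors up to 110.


Divisors of 220 up to 110: [1, 2, 4, 5, 10, 11, 20, 22, 44, 55, 110]
phi values: [1, 1, 2, 4, 4, 10, 8, 10, 20, 40, 40]
Sum = 140


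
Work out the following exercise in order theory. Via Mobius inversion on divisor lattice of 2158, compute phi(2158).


phi(n) = n * prod_{p|n} (1 - 1/p).
Prime divisors of 2158: [2, 13, 83]
phi(2158) = 2158 * (1 - 1/2) * (1 - 1/13) * (1 - 1/83)
phi(2158) = 984


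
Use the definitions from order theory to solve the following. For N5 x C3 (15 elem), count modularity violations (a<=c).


Modular law: if a <= c then a v (b ^ c) = (a v b) ^ c.
Check all triples (a,b,c) with a <= c among 15 elements.
  e.g. a=(a,0), b=(c,0), c=(b,0): lhs=(a,0) != rhs=(b,0)
  e.g. a=(a,0), b=(c,1), c=(b,0): lhs=(a,0) != rhs=(b,0)
Total violating triples: 18


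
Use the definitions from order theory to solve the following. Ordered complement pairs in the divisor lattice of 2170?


Complement pair (a,b): a meet b = bottom, a join b = top.
Here: gcd(a,b)=1 and lcm(a,b)=2170, i.e. a*b=2170 with a,b coprime.
Pairs found: (1,2170), (2,1085), (5,434), (7,310), ... (12 more)
Total ordered pairs: 16


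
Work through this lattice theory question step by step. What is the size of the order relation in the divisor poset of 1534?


The order relation is {(a,b) : a <= b}, reflexive so it includes (a,a).
Examples: (1,1), (1,118), (1,13), (1,1534), (1,2), ...
Total ordered pairs: 27


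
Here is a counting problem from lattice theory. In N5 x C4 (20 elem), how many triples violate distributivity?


Distributive law: a ^ (b v c) = (a ^ b) v (a ^ c).
Check all 20^3 = 8000 ordered triples (a,b,c).
  e.g. a=(b,0), b=(a,0), c=(c,0): lhs=(b,0) != rhs=(a,0)
  e.g. a=(b,0), b=(a,0), c=(c,1): lhs=(b,0) != rhs=(a,0)
Total violating triples: 128


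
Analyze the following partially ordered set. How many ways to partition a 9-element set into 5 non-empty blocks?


S(n,k) = k*S(n-1,k) + S(n-1,k-1).
S(8,5) = 1050, S(8,4) = 1701
S(9,5) = 5*1050 + 1701 = 5250 + 1701
S(9,5) = 6951


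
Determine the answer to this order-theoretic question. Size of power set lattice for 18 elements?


Power set = 2^n.
2^18 = 262144


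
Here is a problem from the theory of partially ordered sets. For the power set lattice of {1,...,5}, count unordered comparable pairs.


A comparable pair {a,b} has a < b or b < a in the order.
Count unordered pairs where one element is strictly below the other.
Examples: {{},{1}}, {{},{2}}, {{},{3}}, {{},{4}}, ...
Total comparable pairs: 211


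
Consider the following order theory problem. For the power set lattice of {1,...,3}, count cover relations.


A cover relation a -< b holds when a < b with no c strictly between.
Cover relations:
  {} -< {1}
  {} -< {2}
  {} -< {3}
  {1} -< {1,2}
  {1} -< {1,3}
  {2} -< {1,2}
  {2} -< {2,3}
  {3} -< {1,3}
  ...4 more
Total: 12


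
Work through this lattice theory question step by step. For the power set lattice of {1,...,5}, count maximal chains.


A maximal chain goes from the minimum element to a maximal element via cover relations.
Counting all min-to-max paths in the cover graph.
Total maximal chains: 120


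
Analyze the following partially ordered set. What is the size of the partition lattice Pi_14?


B(n) = number of set partitions of an n-element set.
B(n) satisfies the recurrence: B(n+1) = sum_k C(n,k)*B(k).
B(14) = 190899322


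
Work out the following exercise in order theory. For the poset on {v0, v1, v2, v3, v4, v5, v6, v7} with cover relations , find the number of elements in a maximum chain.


A chain is a totally ordered subset; we count the number of elements in a maximum chain.
Compute, for each element x, the size of the longest chain ending at x:
  v0: 1
  v1: 1
  v2: 1
  v3: 1
  v4: 1
  v5: 1
  ...
A maximum chain: v0
Number of elements in the longest chain: 1


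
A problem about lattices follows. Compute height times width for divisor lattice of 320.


Height = length of longest chain minus 1; width = size of largest antichain.
A maximum chain: 1 | 5 | 10 | 20 | 40 | 80 | 160 | 320  (height 7).
A maximum antichain: {2, 5}  (width 2).
Product = 7 * 2 = 14


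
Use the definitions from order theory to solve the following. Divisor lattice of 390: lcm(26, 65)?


Join=lcm.
gcd(26,65)=13
lcm=130


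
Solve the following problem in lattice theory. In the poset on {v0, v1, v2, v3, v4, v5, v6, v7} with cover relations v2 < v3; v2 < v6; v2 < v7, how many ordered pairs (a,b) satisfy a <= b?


The order relation is {(a,b) : a <= b}, reflexive so it includes (a,a).
Examples: (v0,v0), (v1,v1), (v2,v2), (v2,v3), (v2,v6), ...
Total ordered pairs: 11


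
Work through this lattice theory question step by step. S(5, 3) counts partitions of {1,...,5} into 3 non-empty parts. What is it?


S(n,k) = k*S(n-1,k) + S(n-1,k-1).
S(4,3) = 6, S(4,2) = 7
S(5,3) = 3*6 + 7 = 18 + 7
S(5,3) = 25


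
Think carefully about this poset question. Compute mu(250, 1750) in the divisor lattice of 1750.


In a divisor lattice, mu(a,b) = mu(b/a) where mu is the classical Mobius function.
b/a = 1750/250 = 7
Prime factorization of 7: primes [7]
7 is squarefree with 1 prime factor(s), so mu(7) = (-1)^1 = -1


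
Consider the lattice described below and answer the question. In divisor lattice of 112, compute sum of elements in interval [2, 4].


Interval [2,4] in divisors of 112: [2, 4]
Sum = 6


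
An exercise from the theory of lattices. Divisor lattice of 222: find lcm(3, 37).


In a divisor lattice, join = lcm (least common multiple).
gcd(3,37) = 1
lcm(3,37) = 3*37/gcd = 111/1 = 111


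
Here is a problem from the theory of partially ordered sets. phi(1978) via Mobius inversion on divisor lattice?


phi(n) = n * prod_{p|n} (1 - 1/p).
Prime divisors of 1978: [2, 23, 43]
phi(1978) = 1978 * (1 - 1/2) * (1 - 1/23) * (1 - 1/43)
phi(1978) = 924


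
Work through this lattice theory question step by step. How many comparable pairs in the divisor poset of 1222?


A comparable pair {a,b} has a < b or b < a in the order.
Count unordered pairs where one element is strictly below the other.
Examples: {1,2}, {1,13}, {1,26}, {1,47}, ...
Total comparable pairs: 19


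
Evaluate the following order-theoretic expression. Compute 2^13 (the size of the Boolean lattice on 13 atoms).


Power set = 2^n.
2^13 = 8192


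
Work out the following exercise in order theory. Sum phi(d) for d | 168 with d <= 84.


Divisors of 168 up to 84: [1, 2, 3, 4, 6, 7, 8, 12, 14, 21, 24, 28, 42, 56, 84]
phi values: [1, 1, 2, 2, 2, 6, 4, 4, 6, 12, 8, 12, 12, 24, 24]
Sum = 120


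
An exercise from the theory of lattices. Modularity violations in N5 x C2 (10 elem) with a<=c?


Modular law: if a <= c then a v (b ^ c) = (a v b) ^ c.
Check all triples (a,b,c) with a <= c among 10 elements.
  e.g. a=(a,0), b=(c,0), c=(b,0): lhs=(a,0) != rhs=(b,0)
  e.g. a=(a,0), b=(c,1), c=(b,0): lhs=(a,0) != rhs=(b,0)
Total violating triples: 6


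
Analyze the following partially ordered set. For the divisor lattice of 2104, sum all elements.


sigma(n) = sum of divisors.
Divisors of 2104: [1, 2, 4, 8, 263, 526, 1052, 2104]
Sum = 3960


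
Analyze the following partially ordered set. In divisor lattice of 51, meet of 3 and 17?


In a divisor lattice, meet = gcd (greatest common divisor).
By Euclidean algorithm or factoring: gcd(3,17) = 1


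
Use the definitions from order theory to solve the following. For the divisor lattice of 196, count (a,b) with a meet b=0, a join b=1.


Complement pair (a,b): a meet b = bottom, a join b = top.
Here: gcd(a,b)=1 and lcm(a,b)=196, i.e. a*b=196 with a,b coprime.
Pairs found: (1,196), (4,49), (49,4), (196,1)
Total ordered pairs: 4


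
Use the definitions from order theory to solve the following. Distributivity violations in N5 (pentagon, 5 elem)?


Distributive law: a ^ (b v c) = (a ^ b) v (a ^ c).
Check all 5^3 = 125 ordered triples (a,b,c).
  e.g. a=b, b=a, c=c: lhs=b != rhs=a
  e.g. a=b, b=c, c=a: lhs=b != rhs=a
Total violating triples: 2


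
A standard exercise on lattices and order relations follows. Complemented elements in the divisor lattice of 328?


An element a is complemented if some b has a meet b = bottom, a join b = top.
a is complemented iff gcd(a, n/a)=1, i.e. a is a unitary divisor of 328.
Complemented elements: 1, 8, 41, 328
Count: 4


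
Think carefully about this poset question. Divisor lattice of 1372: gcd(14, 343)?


Meet=gcd.
gcd(14,343)=7


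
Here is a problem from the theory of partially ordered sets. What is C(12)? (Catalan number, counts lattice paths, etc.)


C(n) = C(2n, n) / (n+1).
C(24, 12) = 2704156
C(12) = 2704156 / 13 = 208012


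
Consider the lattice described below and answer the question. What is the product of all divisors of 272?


Divisors of 272: [1, 2, 4, 8, 16, 17, 34, 68, 136, 272]
Product = n^(d(n)/2) = 272^(10/2)
Product = 1488827973632


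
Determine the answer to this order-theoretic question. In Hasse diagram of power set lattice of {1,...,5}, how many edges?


A cover relation a -< b holds when a < b with no c strictly between.
Cover relations:
  {} -< {1}
  {} -< {2}
  {} -< {3}
  {} -< {4}
  {} -< {5}
  {1} -< {1,2}
  {1} -< {1,3}
  {1} -< {1,4}
  ...72 more
Total: 80


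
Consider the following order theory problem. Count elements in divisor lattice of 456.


Divisors of 456: [1, 2, 3, 4, 6, 8, 12, 19, 24, 38, 57, 76, 114, 152, 228, 456]
Count: 16


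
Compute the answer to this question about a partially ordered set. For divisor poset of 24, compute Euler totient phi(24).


phi(n) = n * prod_{p|n} (1 - 1/p).
Prime divisors of 24: [2, 3]
phi(24) = 24 * (1 - 1/2) * (1 - 1/3)
phi(24) = 8


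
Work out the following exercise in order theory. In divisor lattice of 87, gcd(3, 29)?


Meet=gcd.
gcd(3,29)=1


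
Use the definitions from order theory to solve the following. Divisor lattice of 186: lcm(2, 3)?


Join=lcm.
gcd(2,3)=1
lcm=6


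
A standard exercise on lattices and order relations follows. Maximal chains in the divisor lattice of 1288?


A maximal chain goes from the minimum element to a maximal element via cover relations.
Counting all min-to-max paths in the cover graph.
Total maximal chains: 20


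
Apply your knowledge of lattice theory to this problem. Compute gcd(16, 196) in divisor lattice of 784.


In a divisor lattice, meet = gcd (greatest common divisor).
By Euclidean algorithm or factoring: gcd(16,196) = 4


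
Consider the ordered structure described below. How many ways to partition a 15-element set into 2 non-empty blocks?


S(n,k) = k*S(n-1,k) + S(n-1,k-1).
S(14,2) = 8191, S(14,1) = 1
S(15,2) = 2*8191 + 1 = 16382 + 1
S(15,2) = 16383


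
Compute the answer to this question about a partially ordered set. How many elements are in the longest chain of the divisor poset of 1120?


A chain is a totally ordered subset; we count the number of elements in a maximum chain.
Compute, for each element x, the size of the longest chain ending at x:
  1: 1
  2: 2
  5: 2
  7: 2
  4: 3
  8: 4
  ...
A maximum chain: 1 < 2 < 4 < 8 < 16 < 32 < 160 < 1120
Number of elements in the longest chain: 8


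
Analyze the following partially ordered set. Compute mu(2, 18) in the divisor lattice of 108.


In a divisor lattice, mu(a,b) = mu(b/a) where mu is the classical Mobius function.
b/a = 18/2 = 9
Prime factorization of 9: primes [3]
9 is not squarefree, so mu(9) = 0


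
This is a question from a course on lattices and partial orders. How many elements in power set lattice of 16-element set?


Power set = 2^n.
2^16 = 65536


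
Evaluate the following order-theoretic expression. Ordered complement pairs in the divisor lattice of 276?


Complement pair (a,b): a meet b = bottom, a join b = top.
Here: gcd(a,b)=1 and lcm(a,b)=276, i.e. a*b=276 with a,b coprime.
Pairs found: (1,276), (3,92), (4,69), (12,23), ... (4 more)
Total ordered pairs: 8


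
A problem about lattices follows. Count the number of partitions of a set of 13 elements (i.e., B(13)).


B(n) = number of set partitions of an n-element set.
B(n) satisfies the recurrence: B(n+1) = sum_k C(n,k)*B(k).
B(13) = 27644437


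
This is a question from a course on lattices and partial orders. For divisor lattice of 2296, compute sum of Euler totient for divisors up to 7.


Divisors of 2296 up to 7: [1, 2, 4, 7]
phi values: [1, 1, 2, 6]
Sum = 10


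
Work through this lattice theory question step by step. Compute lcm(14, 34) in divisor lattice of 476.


In a divisor lattice, join = lcm (least common multiple).
gcd(14,34) = 2
lcm(14,34) = 14*34/gcd = 476/2 = 238


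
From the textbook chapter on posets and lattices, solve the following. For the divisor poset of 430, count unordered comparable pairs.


A comparable pair {a,b} has a < b or b < a in the order.
Count unordered pairs where one element is strictly below the other.
Examples: {1,2}, {1,5}, {1,10}, {1,43}, ...
Total comparable pairs: 19


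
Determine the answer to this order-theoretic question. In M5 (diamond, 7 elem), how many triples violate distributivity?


Distributive law: a ^ (b v c) = (a ^ b) v (a ^ c).
Check all 7^3 = 343 ordered triples (a,b,c).
  e.g. a=a1, b=a2, c=a3: lhs=a1 != rhs=0
  e.g. a=a1, b=a2, c=a4: lhs=a1 != rhs=0
Total violating triples: 60


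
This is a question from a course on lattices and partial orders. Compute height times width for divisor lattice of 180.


Height = length of longest chain minus 1; width = size of largest antichain.
A maximum chain: 1 | 5 | 15 | 45 | 90 | 180  (height 5).
A maximum antichain: {4, 6, 9, 10, 15}  (width 5).
Product = 5 * 5 = 25


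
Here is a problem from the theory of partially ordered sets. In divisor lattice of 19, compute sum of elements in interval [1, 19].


Interval [1,19] in divisors of 19: [1, 19]
Sum = 20


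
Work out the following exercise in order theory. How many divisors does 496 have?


Divisors of 496: [1, 2, 4, 8, 16, 31, 62, 124, 248, 496]
Count: 10


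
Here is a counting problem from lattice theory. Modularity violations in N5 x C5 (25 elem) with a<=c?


Modular law: if a <= c then a v (b ^ c) = (a v b) ^ c.
Check all triples (a,b,c) with a <= c among 25 elements.
  e.g. a=(a,0), b=(c,0), c=(b,0): lhs=(a,0) != rhs=(b,0)
  e.g. a=(a,0), b=(c,1), c=(b,0): lhs=(a,0) != rhs=(b,0)
Total violating triples: 75


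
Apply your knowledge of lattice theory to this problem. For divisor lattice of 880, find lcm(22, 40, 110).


In a divisor lattice, join = lcm (least common multiple).
Compute lcm iteratively: start with first element, then lcm(current, next).
Elements: [22, 40, 110]
lcm(22,40) = 440
lcm(440,110) = 440
Final lcm = 440


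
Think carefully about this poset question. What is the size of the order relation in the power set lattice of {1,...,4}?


The order relation is {(a,b) : a <= b}, reflexive so it includes (a,a).
Examples: ({},{}), ({},{1,2}), ({},{1,2,3}), ({},{1,2,3,4}), ({},{1,2,4}), ...
Total ordered pairs: 81


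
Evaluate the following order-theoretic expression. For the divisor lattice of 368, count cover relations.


A cover relation a -< b holds when a < b with no c strictly between.
Cover relations:
  1 -< 2
  1 -< 23
  2 -< 4
  2 -< 46
  4 -< 8
  4 -< 92
  8 -< 16
  8 -< 184
  ...5 more
Total: 13


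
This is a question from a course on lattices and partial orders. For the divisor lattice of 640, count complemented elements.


An element a is complemented if some b has a meet b = bottom, a join b = top.
a is complemented iff gcd(a, n/a)=1, i.e. a is a unitary divisor of 640.
Complemented elements: 1, 5, 128, 640
Count: 4


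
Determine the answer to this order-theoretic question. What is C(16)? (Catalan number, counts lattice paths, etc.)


C(n) = C(2n, n) / (n+1).
C(32, 16) = 601080390
C(16) = 601080390 / 17 = 35357670


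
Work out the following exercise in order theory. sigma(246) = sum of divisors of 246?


sigma(n) = sum of divisors.
Divisors of 246: [1, 2, 3, 6, 41, 82, 123, 246]
Sum = 504


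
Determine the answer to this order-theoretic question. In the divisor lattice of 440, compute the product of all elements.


Divisors of 440: [1, 2, 4, 5, 8, 10, 11, 20, 22, 40, 44, 55, 88, 110, 220, 440]
Product = n^(d(n)/2) = 440^(16/2)
Product = 1404822362521600000000


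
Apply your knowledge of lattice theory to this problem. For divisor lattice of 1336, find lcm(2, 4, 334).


In a divisor lattice, join = lcm (least common multiple).
Compute lcm iteratively: start with first element, then lcm(current, next).
Elements: [2, 4, 334]
lcm(2,4) = 4
lcm(4,334) = 668
Final lcm = 668


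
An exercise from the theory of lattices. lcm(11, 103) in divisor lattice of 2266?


Join=lcm.
gcd(11,103)=1
lcm=1133


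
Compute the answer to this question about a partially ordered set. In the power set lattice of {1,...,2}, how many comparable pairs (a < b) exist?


A comparable pair {a,b} has a < b or b < a in the order.
Count unordered pairs where one element is strictly below the other.
Examples: {{},{1}}, {{},{2}}, {{},{1,2}}, {{1},{1,2}}, ...
Total comparable pairs: 5


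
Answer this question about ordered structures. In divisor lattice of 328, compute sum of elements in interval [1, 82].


Interval [1,82] in divisors of 328: [1, 2, 41, 82]
Sum = 126


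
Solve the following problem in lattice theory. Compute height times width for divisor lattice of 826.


Height = length of longest chain minus 1; width = size of largest antichain.
A maximum chain: 1 | 59 | 413 | 826  (height 3).
A maximum antichain: {2, 7, 59}  (width 3).
Product = 3 * 3 = 9


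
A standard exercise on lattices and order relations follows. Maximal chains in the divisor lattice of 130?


A maximal chain goes from the minimum element to a maximal element via cover relations.
Counting all min-to-max paths in the cover graph.
Total maximal chains: 6


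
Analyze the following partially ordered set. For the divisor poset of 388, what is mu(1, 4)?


In a divisor lattice, mu(a,b) = mu(b/a) where mu is the classical Mobius function.
b/a = 4/1 = 4
Prime factorization of 4: primes [2]
4 is not squarefree, so mu(4) = 0


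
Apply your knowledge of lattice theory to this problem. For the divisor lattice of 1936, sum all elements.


sigma(n) = sum of divisors.
Divisors of 1936: [1, 2, 4, 8, 11, 16, 22, 44, 88, 121, 176, 242, 484, 968, 1936]
Sum = 4123


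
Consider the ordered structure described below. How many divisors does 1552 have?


Divisors of 1552: [1, 2, 4, 8, 16, 97, 194, 388, 776, 1552]
Count: 10


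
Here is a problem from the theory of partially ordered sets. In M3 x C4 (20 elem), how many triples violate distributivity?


Distributive law: a ^ (b v c) = (a ^ b) v (a ^ c).
Check all 20^3 = 8000 ordered triples (a,b,c).
  e.g. a=(a1,0), b=(a2,0), c=(a3,0): lhs=(a1,0) != rhs=(0,0)
  e.g. a=(a1,0), b=(a2,0), c=(a3,1): lhs=(a1,0) != rhs=(0,0)
Total violating triples: 384


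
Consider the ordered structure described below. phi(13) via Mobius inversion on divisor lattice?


phi(n) = n * prod_{p|n} (1 - 1/p).
Prime divisors of 13: [13]
phi(13) = 13 * (1 - 1/13)
phi(13) = 12


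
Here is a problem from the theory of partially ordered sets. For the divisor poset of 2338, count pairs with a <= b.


The order relation is {(a,b) : a <= b}, reflexive so it includes (a,a).
Examples: (1,1), (1,1169), (1,14), (1,167), (1,2), ...
Total ordered pairs: 27


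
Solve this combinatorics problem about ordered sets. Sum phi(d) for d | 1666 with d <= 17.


Divisors of 1666 up to 17: [1, 2, 7, 14, 17]
phi values: [1, 1, 6, 6, 16]
Sum = 30


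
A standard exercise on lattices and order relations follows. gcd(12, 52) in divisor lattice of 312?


Meet=gcd.
gcd(12,52)=4


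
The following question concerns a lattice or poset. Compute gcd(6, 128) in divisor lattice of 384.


In a divisor lattice, meet = gcd (greatest common divisor).
By Euclidean algorithm or factoring: gcd(6,128) = 2


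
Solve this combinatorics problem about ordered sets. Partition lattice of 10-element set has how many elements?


B(n) = number of set partitions of an n-element set.
B(n) satisfies the recurrence: B(n+1) = sum_k C(n,k)*B(k).
B(10) = 115975


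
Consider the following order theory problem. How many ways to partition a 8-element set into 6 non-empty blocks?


S(n,k) = k*S(n-1,k) + S(n-1,k-1).
S(7,6) = 21, S(7,5) = 140
S(8,6) = 6*21 + 140 = 126 + 140
S(8,6) = 266


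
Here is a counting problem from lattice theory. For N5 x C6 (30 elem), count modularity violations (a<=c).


Modular law: if a <= c then a v (b ^ c) = (a v b) ^ c.
Check all triples (a,b,c) with a <= c among 30 elements.
  e.g. a=(a,0), b=(c,0), c=(b,0): lhs=(a,0) != rhs=(b,0)
  e.g. a=(a,0), b=(c,1), c=(b,0): lhs=(a,0) != rhs=(b,0)
Total violating triples: 126


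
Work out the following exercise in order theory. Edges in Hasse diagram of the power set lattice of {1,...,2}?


A cover relation a -< b holds when a < b with no c strictly between.
Cover relations:
  {} -< {1}
  {} -< {2}
  {1} -< {1,2}
  {2} -< {1,2}
Total: 4


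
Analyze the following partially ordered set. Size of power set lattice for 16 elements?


Power set = 2^n.
2^16 = 65536


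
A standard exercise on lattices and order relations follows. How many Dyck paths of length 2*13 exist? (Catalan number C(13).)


C(n) = C(2n, n) / (n+1).
C(26, 13) = 10400600
C(13) = 10400600 / 14 = 742900


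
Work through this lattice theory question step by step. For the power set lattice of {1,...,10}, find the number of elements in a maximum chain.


A chain is a totally ordered subset; we count the number of elements in a maximum chain.
Compute, for each element x, the size of the longest chain ending at x:
  {}: 1
  {1}: 2
  {2}: 2
  {3}: 2
  {4}: 2
  {5}: 2
  ...
A maximum chain: {} < {1} < {1,2} < {1,2,3} < {1,2,3,4} < {1,2,3,4,5} < {1,2,3,4,5,6} < {1,2,3,4,5,6,7} < {1,2,3,4,5,6,7,8} < {1,2,3,4,5,6,7,8,9} < {1,2,3,4,5,6,7,8,9,10}
Number of elements in the longest chain: 11


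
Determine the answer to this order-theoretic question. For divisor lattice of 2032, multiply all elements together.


Divisors of 2032: [1, 2, 4, 8, 16, 127, 254, 508, 1016, 2032]
Product = n^(d(n)/2) = 2032^(10/2)
Product = 34643241239314432


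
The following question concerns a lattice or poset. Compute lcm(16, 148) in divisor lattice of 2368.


In a divisor lattice, join = lcm (least common multiple).
gcd(16,148) = 4
lcm(16,148) = 16*148/gcd = 2368/4 = 592


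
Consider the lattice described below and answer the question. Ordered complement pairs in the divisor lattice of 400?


Complement pair (a,b): a meet b = bottom, a join b = top.
Here: gcd(a,b)=1 and lcm(a,b)=400, i.e. a*b=400 with a,b coprime.
Pairs found: (1,400), (16,25), (25,16), (400,1)
Total ordered pairs: 4


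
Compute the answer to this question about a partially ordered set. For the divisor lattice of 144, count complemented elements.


An element a is complemented if some b has a meet b = bottom, a join b = top.
a is complemented iff gcd(a, n/a)=1, i.e. a is a unitary divisor of 144.
Complemented elements: 1, 9, 16, 144
Count: 4


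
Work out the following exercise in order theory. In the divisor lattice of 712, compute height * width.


Height = length of longest chain minus 1; width = size of largest antichain.
A maximum chain: 1 | 89 | 178 | 356 | 712  (height 4).
A maximum antichain: {2, 89}  (width 2).
Product = 4 * 2 = 8


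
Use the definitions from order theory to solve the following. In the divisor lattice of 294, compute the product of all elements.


Divisors of 294: [1, 2, 3, 6, 7, 14, 21, 42, 49, 98, 147, 294]
Product = n^(d(n)/2) = 294^(12/2)
Product = 645779095649856


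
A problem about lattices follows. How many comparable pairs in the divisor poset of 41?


A comparable pair {a,b} has a < b or b < a in the order.
Count unordered pairs where one element is strictly below the other.
Examples: {1,41}
Total comparable pairs: 1


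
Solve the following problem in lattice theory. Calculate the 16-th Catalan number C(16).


C(n) = C(2n, n) / (n+1).
C(32, 16) = 601080390
C(16) = 601080390 / 17 = 35357670


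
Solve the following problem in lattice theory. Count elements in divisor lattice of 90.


Divisors of 90: [1, 2, 3, 5, 6, 9, 10, 15, 18, 30, 45, 90]
Count: 12


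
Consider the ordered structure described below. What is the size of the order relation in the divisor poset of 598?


The order relation is {(a,b) : a <= b}, reflexive so it includes (a,a).
Examples: (1,1), (1,13), (1,2), (1,23), (1,26), ...
Total ordered pairs: 27


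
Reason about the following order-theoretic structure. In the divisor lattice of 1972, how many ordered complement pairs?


Complement pair (a,b): a meet b = bottom, a join b = top.
Here: gcd(a,b)=1 and lcm(a,b)=1972, i.e. a*b=1972 with a,b coprime.
Pairs found: (1,1972), (4,493), (17,116), (29,68), ... (4 more)
Total ordered pairs: 8
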